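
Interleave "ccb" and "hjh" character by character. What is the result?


Interleaving "ccb" and "hjh":
  Position 0: 'c' from first, 'h' from second => "ch"
  Position 1: 'c' from first, 'j' from second => "cj"
  Position 2: 'b' from first, 'h' from second => "bh"
Result: chcjbh

chcjbh


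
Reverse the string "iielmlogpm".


Input: iielmlogpm
Reading characters right to left:
  Position 9: 'm'
  Position 8: 'p'
  Position 7: 'g'
  Position 6: 'o'
  Position 5: 'l'
  Position 4: 'm'
  Position 3: 'l'
  Position 2: 'e'
  Position 1: 'i'
  Position 0: 'i'
Reversed: mpgolmleii

mpgolmleii


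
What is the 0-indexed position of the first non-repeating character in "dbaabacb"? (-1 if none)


Input: dbaabacb
Character frequencies:
  'a': 3
  'b': 3
  'c': 1
  'd': 1
Scanning left to right for freq == 1:
  Position 0 ('d'): unique! => answer = 0

0


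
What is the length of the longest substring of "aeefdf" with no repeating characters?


Input: "aeefdf"
Sliding window (track last position of each char):
  Position 0 ('a'): window [0,0] length 1 -- new best
  Position 1 ('e'): window [0,1] length 2 -- new best
  Position 2 ('e'): repeat (last at 1), move window start to 2
  Position 2 ('e'): window [2,2] length 1
  Position 3 ('f'): window [2,3] length 2
  Position 4 ('d'): window [2,4] length 3 -- new best
  Position 5 ('f'): repeat (last at 3), move window start to 4
  Position 5 ('f'): window [4,5] length 2
Longest substring with no repeats: "efd" with length 3

3


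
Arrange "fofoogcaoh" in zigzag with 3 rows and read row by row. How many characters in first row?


Zigzag "fofoogcaoh" into 3 rows:
Placing characters:
  'f' => row 0
  'o' => row 1
  'f' => row 2
  'o' => row 1
  'o' => row 0
  'g' => row 1
  'c' => row 2
  'a' => row 1
  'o' => row 0
  'h' => row 1
Rows:
  Row 0: "foo"
  Row 1: "oogah"
  Row 2: "fc"
First row length: 3

3


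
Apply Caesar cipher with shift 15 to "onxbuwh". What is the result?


Caesar cipher: shift "onxbuwh" by 15
  'o' (pos 14) + 15 = pos 3 = 'd'
  'n' (pos 13) + 15 = pos 2 = 'c'
  'x' (pos 23) + 15 = pos 12 = 'm'
  'b' (pos 1) + 15 = pos 16 = 'q'
  'u' (pos 20) + 15 = pos 9 = 'j'
  'w' (pos 22) + 15 = pos 11 = 'l'
  'h' (pos 7) + 15 = pos 22 = 'w'
Result: dcmqjlw

dcmqjlw


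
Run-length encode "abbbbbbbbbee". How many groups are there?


Input: abbbbbbbbbee
Scanning for consecutive runs:
  Group 1: 'a' x 1 (positions 0-0)
  Group 2: 'b' x 9 (positions 1-9)
  Group 3: 'e' x 2 (positions 10-11)
Total groups: 3

3


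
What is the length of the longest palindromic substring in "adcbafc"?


Input: "adcbafc"
Checking substrings for palindromes:
  No multi-char palindromic substrings found
Longest palindromic substring: "a" with length 1

1


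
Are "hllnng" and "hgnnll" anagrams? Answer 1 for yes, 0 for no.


Strings: "hllnng", "hgnnll"
Sorted first:  ghllnn
Sorted second: ghllnn
Sorted forms match => anagrams

1


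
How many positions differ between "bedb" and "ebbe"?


Comparing "bedb" and "ebbe" position by position:
  Position 0: 'b' vs 'e' => DIFFER
  Position 1: 'e' vs 'b' => DIFFER
  Position 2: 'd' vs 'b' => DIFFER
  Position 3: 'b' vs 'e' => DIFFER
Positions that differ: 4

4


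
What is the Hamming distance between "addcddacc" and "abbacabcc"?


Comparing "addcddacc" and "abbacabcc" position by position:
  Position 0: 'a' vs 'a' => same
  Position 1: 'd' vs 'b' => differ
  Position 2: 'd' vs 'b' => differ
  Position 3: 'c' vs 'a' => differ
  Position 4: 'd' vs 'c' => differ
  Position 5: 'd' vs 'a' => differ
  Position 6: 'a' vs 'b' => differ
  Position 7: 'c' vs 'c' => same
  Position 8: 'c' vs 'c' => same
Total differences (Hamming distance): 6

6


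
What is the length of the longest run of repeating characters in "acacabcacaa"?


Input: "acacabcacaa"
Scanning for longest run:
  Position 1 ('c'): new char, reset run to 1
  Position 2 ('a'): new char, reset run to 1
  Position 3 ('c'): new char, reset run to 1
  Position 4 ('a'): new char, reset run to 1
  Position 5 ('b'): new char, reset run to 1
  Position 6 ('c'): new char, reset run to 1
  Position 7 ('a'): new char, reset run to 1
  Position 8 ('c'): new char, reset run to 1
  Position 9 ('a'): new char, reset run to 1
  Position 10 ('a'): continues run of 'a', length=2
Longest run: 'a' with length 2

2


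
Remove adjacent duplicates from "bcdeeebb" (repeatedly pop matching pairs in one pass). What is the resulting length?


Input: bcdeeebb
Stack-based adjacent duplicate removal:
  Read 'b': push. Stack: b
  Read 'c': push. Stack: bc
  Read 'd': push. Stack: bcd
  Read 'e': push. Stack: bcde
  Read 'e': matches stack top 'e' => pop. Stack: bcd
  Read 'e': push. Stack: bcde
  Read 'b': push. Stack: bcdeb
  Read 'b': matches stack top 'b' => pop. Stack: bcde
Final stack: "bcde" (length 4)

4


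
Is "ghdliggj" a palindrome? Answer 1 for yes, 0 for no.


Input: ghdliggj
Reversed: jggildhg
  Compare pos 0 ('g') with pos 7 ('j'): MISMATCH
  Compare pos 1 ('h') with pos 6 ('g'): MISMATCH
  Compare pos 2 ('d') with pos 5 ('g'): MISMATCH
  Compare pos 3 ('l') with pos 4 ('i'): MISMATCH
Result: not a palindrome

0


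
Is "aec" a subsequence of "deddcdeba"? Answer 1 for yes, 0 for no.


Check if "aec" is a subsequence of "deddcdeba"
Greedy scan:
  Position 0 ('d'): no match needed
  Position 1 ('e'): no match needed
  Position 2 ('d'): no match needed
  Position 3 ('d'): no match needed
  Position 4 ('c'): no match needed
  Position 5 ('d'): no match needed
  Position 6 ('e'): no match needed
  Position 7 ('b'): no match needed
  Position 8 ('a'): matches sub[0] = 'a'
Only matched 1/3 characters => not a subsequence

0


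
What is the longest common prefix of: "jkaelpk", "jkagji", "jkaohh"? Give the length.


Words: jkaelpk, jkagji, jkaohh
  Position 0: all 'j' => match
  Position 1: all 'k' => match
  Position 2: all 'a' => match
  Position 3: ('e', 'g', 'o') => mismatch, stop
LCP = "jka" (length 3)

3


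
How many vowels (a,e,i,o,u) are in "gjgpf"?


Input: gjgpf
Checking each character:
  'g' at position 0: consonant
  'j' at position 1: consonant
  'g' at position 2: consonant
  'p' at position 3: consonant
  'f' at position 4: consonant
Total vowels: 0

0


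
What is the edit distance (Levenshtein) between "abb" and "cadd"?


Computing edit distance: "abb" -> "cadd"
DP table:
           c    a    d    d
      0    1    2    3    4
  a   1    1    1    2    3
  b   2    2    2    2    3
  b   3    3    3    3    3
Edit distance = dp[3][4] = 3

3


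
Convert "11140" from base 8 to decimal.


Input: "11140" in base 8
Positional expansion:
  Digit '1' (value 1) x 8^4 = 4096
  Digit '1' (value 1) x 8^3 = 512
  Digit '1' (value 1) x 8^2 = 64
  Digit '4' (value 4) x 8^1 = 32
  Digit '0' (value 0) x 8^0 = 0
Sum = 4704

4704


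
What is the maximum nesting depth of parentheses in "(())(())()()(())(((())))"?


Input: "(())(())()()(())(((())))"
Tracking depth:
  Position 0 '(': depth becomes 1
  Position 1 '(': depth becomes 2
  Position 2 ')': depth becomes 1
  Position 3 ')': depth becomes 0
  Position 4 '(': depth becomes 1
  Position 5 '(': depth becomes 2
  Position 6 ')': depth becomes 1
  Position 7 ')': depth becomes 0
  Position 8 '(': depth becomes 1
  Position 9 ')': depth becomes 0
  Position 10 '(': depth becomes 1
  Position 11 ')': depth becomes 0
  Position 12 '(': depth becomes 1
  Position 13 '(': depth becomes 2
  Position 14 ')': depth becomes 1
  Position 15 ')': depth becomes 0
  Position 16 '(': depth becomes 1
  Position 17 '(': depth becomes 2
  Position 18 '(': depth becomes 3
  Position 19 '(': depth becomes 4
  Position 20 ')': depth becomes 3
  Position 21 ')': depth becomes 2
  Position 22 ')': depth becomes 1
  Position 23 ')': depth becomes 0
Maximum depth reached: 4

4


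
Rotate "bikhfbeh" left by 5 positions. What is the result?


Input: "bikhfbeh", rotate left by 5
First 5 characters: "bikhf"
Remaining characters: "beh"
Concatenate remaining + first: "beh" + "bikhf" = "behbikhf"

behbikhf


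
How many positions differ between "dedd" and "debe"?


Comparing "dedd" and "debe" position by position:
  Position 0: 'd' vs 'd' => same
  Position 1: 'e' vs 'e' => same
  Position 2: 'd' vs 'b' => DIFFER
  Position 3: 'd' vs 'e' => DIFFER
Positions that differ: 2

2


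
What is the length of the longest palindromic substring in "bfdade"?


Input: "bfdade"
Checking substrings for palindromes:
  [2:5] "dad" (len 3) => palindrome
Longest palindromic substring: "dad" with length 3

3


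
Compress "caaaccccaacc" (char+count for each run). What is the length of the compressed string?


Input: caaaccccaacc
Runs:
  'c' x 1 => "c1"
  'a' x 3 => "a3"
  'c' x 4 => "c4"
  'a' x 2 => "a2"
  'c' x 2 => "c2"
Compressed: "c1a3c4a2c2"
Compressed length: 10

10


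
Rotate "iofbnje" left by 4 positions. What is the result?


Input: "iofbnje", rotate left by 4
First 4 characters: "iofb"
Remaining characters: "nje"
Concatenate remaining + first: "nje" + "iofb" = "njeiofb"

njeiofb


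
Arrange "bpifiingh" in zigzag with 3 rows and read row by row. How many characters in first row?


Zigzag "bpifiingh" into 3 rows:
Placing characters:
  'b' => row 0
  'p' => row 1
  'i' => row 2
  'f' => row 1
  'i' => row 0
  'i' => row 1
  'n' => row 2
  'g' => row 1
  'h' => row 0
Rows:
  Row 0: "bih"
  Row 1: "pfig"
  Row 2: "in"
First row length: 3

3


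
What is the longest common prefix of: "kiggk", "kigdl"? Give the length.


Words: kiggk, kigdl
  Position 0: all 'k' => match
  Position 1: all 'i' => match
  Position 2: all 'g' => match
  Position 3: ('g', 'd') => mismatch, stop
LCP = "kig" (length 3)

3


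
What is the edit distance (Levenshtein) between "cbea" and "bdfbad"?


Computing edit distance: "cbea" -> "bdfbad"
DP table:
           b    d    f    b    a    d
      0    1    2    3    4    5    6
  c   1    1    2    3    4    5    6
  b   2    1    2    3    3    4    5
  e   3    2    2    3    4    4    5
  a   4    3    3    3    4    4    5
Edit distance = dp[4][6] = 5

5


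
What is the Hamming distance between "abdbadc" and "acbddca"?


Comparing "abdbadc" and "acbddca" position by position:
  Position 0: 'a' vs 'a' => same
  Position 1: 'b' vs 'c' => differ
  Position 2: 'd' vs 'b' => differ
  Position 3: 'b' vs 'd' => differ
  Position 4: 'a' vs 'd' => differ
  Position 5: 'd' vs 'c' => differ
  Position 6: 'c' vs 'a' => differ
Total differences (Hamming distance): 6

6


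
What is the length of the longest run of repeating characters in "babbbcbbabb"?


Input: "babbbcbbabb"
Scanning for longest run:
  Position 1 ('a'): new char, reset run to 1
  Position 2 ('b'): new char, reset run to 1
  Position 3 ('b'): continues run of 'b', length=2
  Position 4 ('b'): continues run of 'b', length=3
  Position 5 ('c'): new char, reset run to 1
  Position 6 ('b'): new char, reset run to 1
  Position 7 ('b'): continues run of 'b', length=2
  Position 8 ('a'): new char, reset run to 1
  Position 9 ('b'): new char, reset run to 1
  Position 10 ('b'): continues run of 'b', length=2
Longest run: 'b' with length 3

3


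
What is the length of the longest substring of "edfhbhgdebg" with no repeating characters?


Input: "edfhbhgdebg"
Sliding window (track last position of each char):
  Position 0 ('e'): window [0,0] length 1 -- new best
  Position 1 ('d'): window [0,1] length 2 -- new best
  Position 2 ('f'): window [0,2] length 3 -- new best
  Position 3 ('h'): window [0,3] length 4 -- new best
  Position 4 ('b'): window [0,4] length 5 -- new best
  Position 5 ('h'): repeat (last at 3), move window start to 4
  Position 5 ('h'): window [4,5] length 2
  Position 6 ('g'): window [4,6] length 3
  Position 7 ('d'): window [4,7] length 4
  Position 8 ('e'): window [4,8] length 5
  Position 9 ('b'): repeat (last at 4), move window start to 5
  Position 9 ('b'): window [5,9] length 5
  Position 10 ('g'): repeat (last at 6), move window start to 7
  Position 10 ('g'): window [7,10] length 4
Longest substring with no repeats: "edfhb" with length 5

5


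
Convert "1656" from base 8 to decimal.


Input: "1656" in base 8
Positional expansion:
  Digit '1' (value 1) x 8^3 = 512
  Digit '6' (value 6) x 8^2 = 384
  Digit '5' (value 5) x 8^1 = 40
  Digit '6' (value 6) x 8^0 = 6
Sum = 942

942


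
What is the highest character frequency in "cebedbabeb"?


Input: cebedbabeb
Character counts:
  'a': 1
  'b': 4
  'c': 1
  'd': 1
  'e': 3
Maximum frequency: 4

4


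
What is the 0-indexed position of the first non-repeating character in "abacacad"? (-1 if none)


Input: abacacad
Character frequencies:
  'a': 4
  'b': 1
  'c': 2
  'd': 1
Scanning left to right for freq == 1:
  Position 0 ('a'): freq=4, skip
  Position 1 ('b'): unique! => answer = 1

1


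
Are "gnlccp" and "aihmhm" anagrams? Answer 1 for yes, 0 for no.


Strings: "gnlccp", "aihmhm"
Sorted first:  ccglnp
Sorted second: ahhimm
Differ at position 0: 'c' vs 'a' => not anagrams

0


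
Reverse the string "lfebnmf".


Input: lfebnmf
Reading characters right to left:
  Position 6: 'f'
  Position 5: 'm'
  Position 4: 'n'
  Position 3: 'b'
  Position 2: 'e'
  Position 1: 'f'
  Position 0: 'l'
Reversed: fmnbefl

fmnbefl


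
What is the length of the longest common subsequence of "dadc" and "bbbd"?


LCS of "dadc" and "bbbd"
DP table:
           b    b    b    d
      0    0    0    0    0
  d   0    0    0    0    1
  a   0    0    0    0    1
  d   0    0    0    0    1
  c   0    0    0    0    1
LCS length = dp[4][4] = 1

1


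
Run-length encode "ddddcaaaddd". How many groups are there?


Input: ddddcaaaddd
Scanning for consecutive runs:
  Group 1: 'd' x 4 (positions 0-3)
  Group 2: 'c' x 1 (positions 4-4)
  Group 3: 'a' x 3 (positions 5-7)
  Group 4: 'd' x 3 (positions 8-10)
Total groups: 4

4


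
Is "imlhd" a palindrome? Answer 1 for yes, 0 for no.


Input: imlhd
Reversed: dhlmi
  Compare pos 0 ('i') with pos 4 ('d'): MISMATCH
  Compare pos 1 ('m') with pos 3 ('h'): MISMATCH
Result: not a palindrome

0


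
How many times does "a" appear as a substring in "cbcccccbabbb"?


Searching for "a" in "cbcccccbabbb"
Scanning each position:
  Position 0: "c" => no
  Position 1: "b" => no
  Position 2: "c" => no
  Position 3: "c" => no
  Position 4: "c" => no
  Position 5: "c" => no
  Position 6: "c" => no
  Position 7: "b" => no
  Position 8: "a" => MATCH
  Position 9: "b" => no
  Position 10: "b" => no
  Position 11: "b" => no
Total occurrences: 1

1


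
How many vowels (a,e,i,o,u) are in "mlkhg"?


Input: mlkhg
Checking each character:
  'm' at position 0: consonant
  'l' at position 1: consonant
  'k' at position 2: consonant
  'h' at position 3: consonant
  'g' at position 4: consonant
Total vowels: 0

0


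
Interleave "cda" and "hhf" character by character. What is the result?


Interleaving "cda" and "hhf":
  Position 0: 'c' from first, 'h' from second => "ch"
  Position 1: 'd' from first, 'h' from second => "dh"
  Position 2: 'a' from first, 'f' from second => "af"
Result: chdhaf

chdhaf


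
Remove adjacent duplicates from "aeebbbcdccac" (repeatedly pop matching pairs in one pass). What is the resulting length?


Input: aeebbbcdccac
Stack-based adjacent duplicate removal:
  Read 'a': push. Stack: a
  Read 'e': push. Stack: ae
  Read 'e': matches stack top 'e' => pop. Stack: a
  Read 'b': push. Stack: ab
  Read 'b': matches stack top 'b' => pop. Stack: a
  Read 'b': push. Stack: ab
  Read 'c': push. Stack: abc
  Read 'd': push. Stack: abcd
  Read 'c': push. Stack: abcdc
  Read 'c': matches stack top 'c' => pop. Stack: abcd
  Read 'a': push. Stack: abcda
  Read 'c': push. Stack: abcdac
Final stack: "abcdac" (length 6)

6


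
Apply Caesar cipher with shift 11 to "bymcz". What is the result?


Caesar cipher: shift "bymcz" by 11
  'b' (pos 1) + 11 = pos 12 = 'm'
  'y' (pos 24) + 11 = pos 9 = 'j'
  'm' (pos 12) + 11 = pos 23 = 'x'
  'c' (pos 2) + 11 = pos 13 = 'n'
  'z' (pos 25) + 11 = pos 10 = 'k'
Result: mjxnk

mjxnk


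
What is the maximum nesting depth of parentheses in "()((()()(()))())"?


Input: "()((()()(()))())"
Tracking depth:
  Position 0 '(': depth becomes 1
  Position 1 ')': depth becomes 0
  Position 2 '(': depth becomes 1
  Position 3 '(': depth becomes 2
  Position 4 '(': depth becomes 3
  Position 5 ')': depth becomes 2
  Position 6 '(': depth becomes 3
  Position 7 ')': depth becomes 2
  Position 8 '(': depth becomes 3
  Position 9 '(': depth becomes 4
  Position 10 ')': depth becomes 3
  Position 11 ')': depth becomes 2
  Position 12 ')': depth becomes 1
  Position 13 '(': depth becomes 2
  Position 14 ')': depth becomes 1
  Position 15 ')': depth becomes 0
Maximum depth reached: 4

4


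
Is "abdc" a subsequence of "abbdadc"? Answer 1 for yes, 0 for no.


Check if "abdc" is a subsequence of "abbdadc"
Greedy scan:
  Position 0 ('a'): matches sub[0] = 'a'
  Position 1 ('b'): matches sub[1] = 'b'
  Position 2 ('b'): no match needed
  Position 3 ('d'): matches sub[2] = 'd'
  Position 4 ('a'): no match needed
  Position 5 ('d'): no match needed
  Position 6 ('c'): matches sub[3] = 'c'
All 4 characters matched => is a subsequence

1


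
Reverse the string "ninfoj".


Input: ninfoj
Reading characters right to left:
  Position 5: 'j'
  Position 4: 'o'
  Position 3: 'f'
  Position 2: 'n'
  Position 1: 'i'
  Position 0: 'n'
Reversed: jofnin

jofnin


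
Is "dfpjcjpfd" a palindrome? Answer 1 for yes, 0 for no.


Input: dfpjcjpfd
Reversed: dfpjcjpfd
  Compare pos 0 ('d') with pos 8 ('d'): match
  Compare pos 1 ('f') with pos 7 ('f'): match
  Compare pos 2 ('p') with pos 6 ('p'): match
  Compare pos 3 ('j') with pos 5 ('j'): match
Result: palindrome

1


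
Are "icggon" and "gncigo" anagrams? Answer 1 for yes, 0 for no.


Strings: "icggon", "gncigo"
Sorted first:  cggino
Sorted second: cggino
Sorted forms match => anagrams

1


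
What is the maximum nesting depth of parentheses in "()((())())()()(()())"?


Input: "()((())())()()(()())"
Tracking depth:
  Position 0 '(': depth becomes 1
  Position 1 ')': depth becomes 0
  Position 2 '(': depth becomes 1
  Position 3 '(': depth becomes 2
  Position 4 '(': depth becomes 3
  Position 5 ')': depth becomes 2
  Position 6 ')': depth becomes 1
  Position 7 '(': depth becomes 2
  Position 8 ')': depth becomes 1
  Position 9 ')': depth becomes 0
  Position 10 '(': depth becomes 1
  Position 11 ')': depth becomes 0
  Position 12 '(': depth becomes 1
  Position 13 ')': depth becomes 0
  Position 14 '(': depth becomes 1
  Position 15 '(': depth becomes 2
  Position 16 ')': depth becomes 1
  Position 17 '(': depth becomes 2
  Position 18 ')': depth becomes 1
  Position 19 ')': depth becomes 0
Maximum depth reached: 3

3


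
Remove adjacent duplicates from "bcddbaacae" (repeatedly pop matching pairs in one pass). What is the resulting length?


Input: bcddbaacae
Stack-based adjacent duplicate removal:
  Read 'b': push. Stack: b
  Read 'c': push. Stack: bc
  Read 'd': push. Stack: bcd
  Read 'd': matches stack top 'd' => pop. Stack: bc
  Read 'b': push. Stack: bcb
  Read 'a': push. Stack: bcba
  Read 'a': matches stack top 'a' => pop. Stack: bcb
  Read 'c': push. Stack: bcbc
  Read 'a': push. Stack: bcbca
  Read 'e': push. Stack: bcbcae
Final stack: "bcbcae" (length 6)

6


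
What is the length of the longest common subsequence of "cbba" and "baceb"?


LCS of "cbba" and "baceb"
DP table:
           b    a    c    e    b
      0    0    0    0    0    0
  c   0    0    0    1    1    1
  b   0    1    1    1    1    2
  b   0    1    1    1    1    2
  a   0    1    2    2    2    2
LCS length = dp[4][5] = 2

2


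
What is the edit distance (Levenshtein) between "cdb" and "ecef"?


Computing edit distance: "cdb" -> "ecef"
DP table:
           e    c    e    f
      0    1    2    3    4
  c   1    1    1    2    3
  d   2    2    2    2    3
  b   3    3    3    3    3
Edit distance = dp[3][4] = 3

3


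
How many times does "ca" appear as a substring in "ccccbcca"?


Searching for "ca" in "ccccbcca"
Scanning each position:
  Position 0: "cc" => no
  Position 1: "cc" => no
  Position 2: "cc" => no
  Position 3: "cb" => no
  Position 4: "bc" => no
  Position 5: "cc" => no
  Position 6: "ca" => MATCH
Total occurrences: 1

1


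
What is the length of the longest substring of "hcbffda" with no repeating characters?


Input: "hcbffda"
Sliding window (track last position of each char):
  Position 0 ('h'): window [0,0] length 1 -- new best
  Position 1 ('c'): window [0,1] length 2 -- new best
  Position 2 ('b'): window [0,2] length 3 -- new best
  Position 3 ('f'): window [0,3] length 4 -- new best
  Position 4 ('f'): repeat (last at 3), move window start to 4
  Position 4 ('f'): window [4,4] length 1
  Position 5 ('d'): window [4,5] length 2
  Position 6 ('a'): window [4,6] length 3
Longest substring with no repeats: "hcbf" with length 4

4


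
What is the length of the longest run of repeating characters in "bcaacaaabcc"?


Input: "bcaacaaabcc"
Scanning for longest run:
  Position 1 ('c'): new char, reset run to 1
  Position 2 ('a'): new char, reset run to 1
  Position 3 ('a'): continues run of 'a', length=2
  Position 4 ('c'): new char, reset run to 1
  Position 5 ('a'): new char, reset run to 1
  Position 6 ('a'): continues run of 'a', length=2
  Position 7 ('a'): continues run of 'a', length=3
  Position 8 ('b'): new char, reset run to 1
  Position 9 ('c'): new char, reset run to 1
  Position 10 ('c'): continues run of 'c', length=2
Longest run: 'a' with length 3

3


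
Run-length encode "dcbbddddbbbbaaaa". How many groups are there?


Input: dcbbddddbbbbaaaa
Scanning for consecutive runs:
  Group 1: 'd' x 1 (positions 0-0)
  Group 2: 'c' x 1 (positions 1-1)
  Group 3: 'b' x 2 (positions 2-3)
  Group 4: 'd' x 4 (positions 4-7)
  Group 5: 'b' x 4 (positions 8-11)
  Group 6: 'a' x 4 (positions 12-15)
Total groups: 6

6


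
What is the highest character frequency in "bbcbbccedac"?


Input: bbcbbccedac
Character counts:
  'a': 1
  'b': 4
  'c': 4
  'd': 1
  'e': 1
Maximum frequency: 4

4


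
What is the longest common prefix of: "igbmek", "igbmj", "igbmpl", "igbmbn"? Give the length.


Words: igbmek, igbmj, igbmpl, igbmbn
  Position 0: all 'i' => match
  Position 1: all 'g' => match
  Position 2: all 'b' => match
  Position 3: all 'm' => match
  Position 4: ('e', 'j', 'p', 'b') => mismatch, stop
LCP = "igbm" (length 4)

4


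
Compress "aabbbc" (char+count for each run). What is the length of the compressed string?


Input: aabbbc
Runs:
  'a' x 2 => "a2"
  'b' x 3 => "b3"
  'c' x 1 => "c1"
Compressed: "a2b3c1"
Compressed length: 6

6


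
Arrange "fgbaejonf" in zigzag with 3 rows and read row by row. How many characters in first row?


Zigzag "fgbaejonf" into 3 rows:
Placing characters:
  'f' => row 0
  'g' => row 1
  'b' => row 2
  'a' => row 1
  'e' => row 0
  'j' => row 1
  'o' => row 2
  'n' => row 1
  'f' => row 0
Rows:
  Row 0: "fef"
  Row 1: "gajn"
  Row 2: "bo"
First row length: 3

3


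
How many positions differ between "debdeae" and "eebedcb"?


Comparing "debdeae" and "eebedcb" position by position:
  Position 0: 'd' vs 'e' => DIFFER
  Position 1: 'e' vs 'e' => same
  Position 2: 'b' vs 'b' => same
  Position 3: 'd' vs 'e' => DIFFER
  Position 4: 'e' vs 'd' => DIFFER
  Position 5: 'a' vs 'c' => DIFFER
  Position 6: 'e' vs 'b' => DIFFER
Positions that differ: 5

5


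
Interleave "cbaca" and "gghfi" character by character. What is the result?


Interleaving "cbaca" and "gghfi":
  Position 0: 'c' from first, 'g' from second => "cg"
  Position 1: 'b' from first, 'g' from second => "bg"
  Position 2: 'a' from first, 'h' from second => "ah"
  Position 3: 'c' from first, 'f' from second => "cf"
  Position 4: 'a' from first, 'i' from second => "ai"
Result: cgbgahcfai

cgbgahcfai


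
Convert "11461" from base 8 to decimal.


Input: "11461" in base 8
Positional expansion:
  Digit '1' (value 1) x 8^4 = 4096
  Digit '1' (value 1) x 8^3 = 512
  Digit '4' (value 4) x 8^2 = 256
  Digit '6' (value 6) x 8^1 = 48
  Digit '1' (value 1) x 8^0 = 1
Sum = 4913

4913


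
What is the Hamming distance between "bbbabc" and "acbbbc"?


Comparing "bbbabc" and "acbbbc" position by position:
  Position 0: 'b' vs 'a' => differ
  Position 1: 'b' vs 'c' => differ
  Position 2: 'b' vs 'b' => same
  Position 3: 'a' vs 'b' => differ
  Position 4: 'b' vs 'b' => same
  Position 5: 'c' vs 'c' => same
Total differences (Hamming distance): 3

3


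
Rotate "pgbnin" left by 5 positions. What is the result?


Input: "pgbnin", rotate left by 5
First 5 characters: "pgbni"
Remaining characters: "n"
Concatenate remaining + first: "n" + "pgbni" = "npgbni"

npgbni


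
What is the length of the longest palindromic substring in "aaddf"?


Input: "aaddf"
Checking substrings for palindromes:
  [0:2] "aa" (len 2) => palindrome
  [2:4] "dd" (len 2) => palindrome
Longest palindromic substring: "aa" with length 2

2


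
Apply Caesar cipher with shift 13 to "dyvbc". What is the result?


Caesar cipher: shift "dyvbc" by 13
  'd' (pos 3) + 13 = pos 16 = 'q'
  'y' (pos 24) + 13 = pos 11 = 'l'
  'v' (pos 21) + 13 = pos 8 = 'i'
  'b' (pos 1) + 13 = pos 14 = 'o'
  'c' (pos 2) + 13 = pos 15 = 'p'
Result: qliop

qliop


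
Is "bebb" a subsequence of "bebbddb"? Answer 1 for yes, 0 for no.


Check if "bebb" is a subsequence of "bebbddb"
Greedy scan:
  Position 0 ('b'): matches sub[0] = 'b'
  Position 1 ('e'): matches sub[1] = 'e'
  Position 2 ('b'): matches sub[2] = 'b'
  Position 3 ('b'): matches sub[3] = 'b'
  Position 4 ('d'): no match needed
  Position 5 ('d'): no match needed
  Position 6 ('b'): no match needed
All 4 characters matched => is a subsequence

1


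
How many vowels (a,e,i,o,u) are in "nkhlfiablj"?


Input: nkhlfiablj
Checking each character:
  'n' at position 0: consonant
  'k' at position 1: consonant
  'h' at position 2: consonant
  'l' at position 3: consonant
  'f' at position 4: consonant
  'i' at position 5: vowel (running total: 1)
  'a' at position 6: vowel (running total: 2)
  'b' at position 7: consonant
  'l' at position 8: consonant
  'j' at position 9: consonant
Total vowels: 2

2


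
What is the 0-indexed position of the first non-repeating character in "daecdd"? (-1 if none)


Input: daecdd
Character frequencies:
  'a': 1
  'c': 1
  'd': 3
  'e': 1
Scanning left to right for freq == 1:
  Position 0 ('d'): freq=3, skip
  Position 1 ('a'): unique! => answer = 1

1


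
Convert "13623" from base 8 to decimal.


Input: "13623" in base 8
Positional expansion:
  Digit '1' (value 1) x 8^4 = 4096
  Digit '3' (value 3) x 8^3 = 1536
  Digit '6' (value 6) x 8^2 = 384
  Digit '2' (value 2) x 8^1 = 16
  Digit '3' (value 3) x 8^0 = 3
Sum = 6035

6035


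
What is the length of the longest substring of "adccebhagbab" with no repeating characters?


Input: "adccebhagbab"
Sliding window (track last position of each char):
  Position 0 ('a'): window [0,0] length 1 -- new best
  Position 1 ('d'): window [0,1] length 2 -- new best
  Position 2 ('c'): window [0,2] length 3 -- new best
  Position 3 ('c'): repeat (last at 2), move window start to 3
  Position 3 ('c'): window [3,3] length 1
  Position 4 ('e'): window [3,4] length 2
  Position 5 ('b'): window [3,5] length 3
  Position 6 ('h'): window [3,6] length 4 -- new best
  Position 7 ('a'): window [3,7] length 5 -- new best
  Position 8 ('g'): window [3,8] length 6 -- new best
  Position 9 ('b'): repeat (last at 5), move window start to 6
  Position 9 ('b'): window [6,9] length 4
  Position 10 ('a'): repeat (last at 7), move window start to 8
  Position 10 ('a'): window [8,10] length 3
  Position 11 ('b'): repeat (last at 9), move window start to 10
  Position 11 ('b'): window [10,11] length 2
Longest substring with no repeats: "cebhag" with length 6

6


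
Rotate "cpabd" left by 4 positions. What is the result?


Input: "cpabd", rotate left by 4
First 4 characters: "cpab"
Remaining characters: "d"
Concatenate remaining + first: "d" + "cpab" = "dcpab"

dcpab


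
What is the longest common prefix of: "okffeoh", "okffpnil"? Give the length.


Words: okffeoh, okffpnil
  Position 0: all 'o' => match
  Position 1: all 'k' => match
  Position 2: all 'f' => match
  Position 3: all 'f' => match
  Position 4: ('e', 'p') => mismatch, stop
LCP = "okff" (length 4)

4


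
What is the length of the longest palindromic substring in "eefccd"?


Input: "eefccd"
Checking substrings for palindromes:
  [0:2] "ee" (len 2) => palindrome
  [3:5] "cc" (len 2) => palindrome
Longest palindromic substring: "ee" with length 2

2


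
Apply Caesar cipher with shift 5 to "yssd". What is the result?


Caesar cipher: shift "yssd" by 5
  'y' (pos 24) + 5 = pos 3 = 'd'
  's' (pos 18) + 5 = pos 23 = 'x'
  's' (pos 18) + 5 = pos 23 = 'x'
  'd' (pos 3) + 5 = pos 8 = 'i'
Result: dxxi

dxxi


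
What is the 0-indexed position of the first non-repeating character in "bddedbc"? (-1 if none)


Input: bddedbc
Character frequencies:
  'b': 2
  'c': 1
  'd': 3
  'e': 1
Scanning left to right for freq == 1:
  Position 0 ('b'): freq=2, skip
  Position 1 ('d'): freq=3, skip
  Position 2 ('d'): freq=3, skip
  Position 3 ('e'): unique! => answer = 3

3


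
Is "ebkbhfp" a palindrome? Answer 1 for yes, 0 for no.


Input: ebkbhfp
Reversed: pfhbkbe
  Compare pos 0 ('e') with pos 6 ('p'): MISMATCH
  Compare pos 1 ('b') with pos 5 ('f'): MISMATCH
  Compare pos 2 ('k') with pos 4 ('h'): MISMATCH
Result: not a palindrome

0


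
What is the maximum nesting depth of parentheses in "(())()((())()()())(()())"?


Input: "(())()((())()()())(()())"
Tracking depth:
  Position 0 '(': depth becomes 1
  Position 1 '(': depth becomes 2
  Position 2 ')': depth becomes 1
  Position 3 ')': depth becomes 0
  Position 4 '(': depth becomes 1
  Position 5 ')': depth becomes 0
  Position 6 '(': depth becomes 1
  Position 7 '(': depth becomes 2
  Position 8 '(': depth becomes 3
  Position 9 ')': depth becomes 2
  Position 10 ')': depth becomes 1
  Position 11 '(': depth becomes 2
  Position 12 ')': depth becomes 1
  Position 13 '(': depth becomes 2
  Position 14 ')': depth becomes 1
  Position 15 '(': depth becomes 2
  Position 16 ')': depth becomes 1
  Position 17 ')': depth becomes 0
  Position 18 '(': depth becomes 1
  Position 19 '(': depth becomes 2
  Position 20 ')': depth becomes 1
  Position 21 '(': depth becomes 2
  Position 22 ')': depth becomes 1
  Position 23 ')': depth becomes 0
Maximum depth reached: 3

3


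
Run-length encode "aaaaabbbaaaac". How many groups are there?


Input: aaaaabbbaaaac
Scanning for consecutive runs:
  Group 1: 'a' x 5 (positions 0-4)
  Group 2: 'b' x 3 (positions 5-7)
  Group 3: 'a' x 4 (positions 8-11)
  Group 4: 'c' x 1 (positions 12-12)
Total groups: 4

4


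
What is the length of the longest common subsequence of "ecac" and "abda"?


LCS of "ecac" and "abda"
DP table:
           a    b    d    a
      0    0    0    0    0
  e   0    0    0    0    0
  c   0    0    0    0    0
  a   0    1    1    1    1
  c   0    1    1    1    1
LCS length = dp[4][4] = 1

1


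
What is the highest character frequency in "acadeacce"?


Input: acadeacce
Character counts:
  'a': 3
  'c': 3
  'd': 1
  'e': 2
Maximum frequency: 3

3


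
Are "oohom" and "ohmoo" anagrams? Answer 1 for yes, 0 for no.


Strings: "oohom", "ohmoo"
Sorted first:  hmooo
Sorted second: hmooo
Sorted forms match => anagrams

1


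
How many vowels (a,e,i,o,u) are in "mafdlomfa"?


Input: mafdlomfa
Checking each character:
  'm' at position 0: consonant
  'a' at position 1: vowel (running total: 1)
  'f' at position 2: consonant
  'd' at position 3: consonant
  'l' at position 4: consonant
  'o' at position 5: vowel (running total: 2)
  'm' at position 6: consonant
  'f' at position 7: consonant
  'a' at position 8: vowel (running total: 3)
Total vowels: 3

3


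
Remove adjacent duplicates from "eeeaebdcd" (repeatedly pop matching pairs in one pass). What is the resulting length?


Input: eeeaebdcd
Stack-based adjacent duplicate removal:
  Read 'e': push. Stack: e
  Read 'e': matches stack top 'e' => pop. Stack: (empty)
  Read 'e': push. Stack: e
  Read 'a': push. Stack: ea
  Read 'e': push. Stack: eae
  Read 'b': push. Stack: eaeb
  Read 'd': push. Stack: eaebd
  Read 'c': push. Stack: eaebdc
  Read 'd': push. Stack: eaebdcd
Final stack: "eaebdcd" (length 7)

7


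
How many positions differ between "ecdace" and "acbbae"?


Comparing "ecdace" and "acbbae" position by position:
  Position 0: 'e' vs 'a' => DIFFER
  Position 1: 'c' vs 'c' => same
  Position 2: 'd' vs 'b' => DIFFER
  Position 3: 'a' vs 'b' => DIFFER
  Position 4: 'c' vs 'a' => DIFFER
  Position 5: 'e' vs 'e' => same
Positions that differ: 4

4


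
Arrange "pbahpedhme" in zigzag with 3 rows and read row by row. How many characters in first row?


Zigzag "pbahpedhme" into 3 rows:
Placing characters:
  'p' => row 0
  'b' => row 1
  'a' => row 2
  'h' => row 1
  'p' => row 0
  'e' => row 1
  'd' => row 2
  'h' => row 1
  'm' => row 0
  'e' => row 1
Rows:
  Row 0: "ppm"
  Row 1: "bhehe"
  Row 2: "ad"
First row length: 3

3


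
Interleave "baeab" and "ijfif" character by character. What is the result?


Interleaving "baeab" and "ijfif":
  Position 0: 'b' from first, 'i' from second => "bi"
  Position 1: 'a' from first, 'j' from second => "aj"
  Position 2: 'e' from first, 'f' from second => "ef"
  Position 3: 'a' from first, 'i' from second => "ai"
  Position 4: 'b' from first, 'f' from second => "bf"
Result: biajefaibf

biajefaibf


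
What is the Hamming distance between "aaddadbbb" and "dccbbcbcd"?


Comparing "aaddadbbb" and "dccbbcbcd" position by position:
  Position 0: 'a' vs 'd' => differ
  Position 1: 'a' vs 'c' => differ
  Position 2: 'd' vs 'c' => differ
  Position 3: 'd' vs 'b' => differ
  Position 4: 'a' vs 'b' => differ
  Position 5: 'd' vs 'c' => differ
  Position 6: 'b' vs 'b' => same
  Position 7: 'b' vs 'c' => differ
  Position 8: 'b' vs 'd' => differ
Total differences (Hamming distance): 8

8


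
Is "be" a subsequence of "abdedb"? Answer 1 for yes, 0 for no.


Check if "be" is a subsequence of "abdedb"
Greedy scan:
  Position 0 ('a'): no match needed
  Position 1 ('b'): matches sub[0] = 'b'
  Position 2 ('d'): no match needed
  Position 3 ('e'): matches sub[1] = 'e'
  Position 4 ('d'): no match needed
  Position 5 ('b'): no match needed
All 2 characters matched => is a subsequence

1


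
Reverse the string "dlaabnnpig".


Input: dlaabnnpig
Reading characters right to left:
  Position 9: 'g'
  Position 8: 'i'
  Position 7: 'p'
  Position 6: 'n'
  Position 5: 'n'
  Position 4: 'b'
  Position 3: 'a'
  Position 2: 'a'
  Position 1: 'l'
  Position 0: 'd'
Reversed: gipnnbaald

gipnnbaald


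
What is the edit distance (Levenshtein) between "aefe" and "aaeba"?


Computing edit distance: "aefe" -> "aaeba"
DP table:
           a    a    e    b    a
      0    1    2    3    4    5
  a   1    0    1    2    3    4
  e   2    1    1    1    2    3
  f   3    2    2    2    2    3
  e   4    3    3    2    3    3
Edit distance = dp[4][5] = 3

3


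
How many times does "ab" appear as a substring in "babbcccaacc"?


Searching for "ab" in "babbcccaacc"
Scanning each position:
  Position 0: "ba" => no
  Position 1: "ab" => MATCH
  Position 2: "bb" => no
  Position 3: "bc" => no
  Position 4: "cc" => no
  Position 5: "cc" => no
  Position 6: "ca" => no
  Position 7: "aa" => no
  Position 8: "ac" => no
  Position 9: "cc" => no
Total occurrences: 1

1


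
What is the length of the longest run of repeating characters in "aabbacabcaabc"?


Input: "aabbacabcaabc"
Scanning for longest run:
  Position 1 ('a'): continues run of 'a', length=2
  Position 2 ('b'): new char, reset run to 1
  Position 3 ('b'): continues run of 'b', length=2
  Position 4 ('a'): new char, reset run to 1
  Position 5 ('c'): new char, reset run to 1
  Position 6 ('a'): new char, reset run to 1
  Position 7 ('b'): new char, reset run to 1
  Position 8 ('c'): new char, reset run to 1
  Position 9 ('a'): new char, reset run to 1
  Position 10 ('a'): continues run of 'a', length=2
  Position 11 ('b'): new char, reset run to 1
  Position 12 ('c'): new char, reset run to 1
Longest run: 'a' with length 2

2


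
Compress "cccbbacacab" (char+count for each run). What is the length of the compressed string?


Input: cccbbacacab
Runs:
  'c' x 3 => "c3"
  'b' x 2 => "b2"
  'a' x 1 => "a1"
  'c' x 1 => "c1"
  'a' x 1 => "a1"
  'c' x 1 => "c1"
  'a' x 1 => "a1"
  'b' x 1 => "b1"
Compressed: "c3b2a1c1a1c1a1b1"
Compressed length: 16

16


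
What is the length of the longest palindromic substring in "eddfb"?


Input: "eddfb"
Checking substrings for palindromes:
  [1:3] "dd" (len 2) => palindrome
Longest palindromic substring: "dd" with length 2

2


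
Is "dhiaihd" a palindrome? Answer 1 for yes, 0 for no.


Input: dhiaihd
Reversed: dhiaihd
  Compare pos 0 ('d') with pos 6 ('d'): match
  Compare pos 1 ('h') with pos 5 ('h'): match
  Compare pos 2 ('i') with pos 4 ('i'): match
Result: palindrome

1


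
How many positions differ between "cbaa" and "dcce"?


Comparing "cbaa" and "dcce" position by position:
  Position 0: 'c' vs 'd' => DIFFER
  Position 1: 'b' vs 'c' => DIFFER
  Position 2: 'a' vs 'c' => DIFFER
  Position 3: 'a' vs 'e' => DIFFER
Positions that differ: 4

4


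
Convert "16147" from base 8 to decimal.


Input: "16147" in base 8
Positional expansion:
  Digit '1' (value 1) x 8^4 = 4096
  Digit '6' (value 6) x 8^3 = 3072
  Digit '1' (value 1) x 8^2 = 64
  Digit '4' (value 4) x 8^1 = 32
  Digit '7' (value 7) x 8^0 = 7
Sum = 7271

7271


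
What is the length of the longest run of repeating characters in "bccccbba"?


Input: "bccccbba"
Scanning for longest run:
  Position 1 ('c'): new char, reset run to 1
  Position 2 ('c'): continues run of 'c', length=2
  Position 3 ('c'): continues run of 'c', length=3
  Position 4 ('c'): continues run of 'c', length=4
  Position 5 ('b'): new char, reset run to 1
  Position 6 ('b'): continues run of 'b', length=2
  Position 7 ('a'): new char, reset run to 1
Longest run: 'c' with length 4

4


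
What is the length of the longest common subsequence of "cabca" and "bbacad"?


LCS of "cabca" and "bbacad"
DP table:
           b    b    a    c    a    d
      0    0    0    0    0    0    0
  c   0    0    0    0    1    1    1
  a   0    0    0    1    1    2    2
  b   0    1    1    1    1    2    2
  c   0    1    1    1    2    2    2
  a   0    1    1    2    2    3    3
LCS length = dp[5][6] = 3

3


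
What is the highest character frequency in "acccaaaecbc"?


Input: acccaaaecbc
Character counts:
  'a': 4
  'b': 1
  'c': 5
  'e': 1
Maximum frequency: 5

5


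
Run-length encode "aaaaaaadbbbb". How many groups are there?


Input: aaaaaaadbbbb
Scanning for consecutive runs:
  Group 1: 'a' x 7 (positions 0-6)
  Group 2: 'd' x 1 (positions 7-7)
  Group 3: 'b' x 4 (positions 8-11)
Total groups: 3

3


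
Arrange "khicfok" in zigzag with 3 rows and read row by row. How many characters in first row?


Zigzag "khicfok" into 3 rows:
Placing characters:
  'k' => row 0
  'h' => row 1
  'i' => row 2
  'c' => row 1
  'f' => row 0
  'o' => row 1
  'k' => row 2
Rows:
  Row 0: "kf"
  Row 1: "hco"
  Row 2: "ik"
First row length: 2

2


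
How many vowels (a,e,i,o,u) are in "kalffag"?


Input: kalffag
Checking each character:
  'k' at position 0: consonant
  'a' at position 1: vowel (running total: 1)
  'l' at position 2: consonant
  'f' at position 3: consonant
  'f' at position 4: consonant
  'a' at position 5: vowel (running total: 2)
  'g' at position 6: consonant
Total vowels: 2

2


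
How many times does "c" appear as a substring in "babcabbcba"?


Searching for "c" in "babcabbcba"
Scanning each position:
  Position 0: "b" => no
  Position 1: "a" => no
  Position 2: "b" => no
  Position 3: "c" => MATCH
  Position 4: "a" => no
  Position 5: "b" => no
  Position 6: "b" => no
  Position 7: "c" => MATCH
  Position 8: "b" => no
  Position 9: "a" => no
Total occurrences: 2

2
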